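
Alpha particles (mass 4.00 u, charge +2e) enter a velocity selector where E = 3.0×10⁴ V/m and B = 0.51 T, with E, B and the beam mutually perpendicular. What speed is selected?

v = 5.9×10⁴ m/s

Zero net Lorentz force requires |qE| = |q v×B|, i.e. E = vB.
v = E/B = 3.0×10⁴/0.51 = 5.9×10⁴ m/s.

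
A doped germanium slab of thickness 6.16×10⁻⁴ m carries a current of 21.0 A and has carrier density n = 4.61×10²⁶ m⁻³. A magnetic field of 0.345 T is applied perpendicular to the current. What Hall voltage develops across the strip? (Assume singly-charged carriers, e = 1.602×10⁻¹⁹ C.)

V_H = IB/(n e t).
V_H = (21.0)(0.345)/((4.61×10²⁶)(1.602×10⁻¹⁹)(6.16×10⁻⁴)) ≈ 1.59×10⁻⁴ V.

V_H ≈ 1.59×10⁻⁴ V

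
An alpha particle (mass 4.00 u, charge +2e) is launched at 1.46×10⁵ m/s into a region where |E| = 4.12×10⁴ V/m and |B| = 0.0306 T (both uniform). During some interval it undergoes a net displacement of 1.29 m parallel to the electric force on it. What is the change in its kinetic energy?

ΔKE ≈ 1.70×10⁻¹⁴ J

The magnetic force is always ⟂ v and does no work; only the electric force changes KE.
ΔKE = F_E · d = |q|E d = (3.204×10⁻¹⁹)(4.12×10⁴)(1.29) ≈ 1.70×10⁻¹⁴ J.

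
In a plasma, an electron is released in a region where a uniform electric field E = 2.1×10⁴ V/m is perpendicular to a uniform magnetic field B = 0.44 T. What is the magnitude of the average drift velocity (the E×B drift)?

The E×B drift speed is v_d = E/B.
v_d = 2.1×10⁴/0.44 = 4.8×10⁴ m/s.

v_d ≈ 4.8×10⁴ m/s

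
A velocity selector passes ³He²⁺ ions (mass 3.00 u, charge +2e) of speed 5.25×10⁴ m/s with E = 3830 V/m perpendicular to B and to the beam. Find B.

Balance of forces in the selector: qE = qvB ⇒ B = E/v.
B = 3830/5.25×10⁴ = 0.0730 T.

B = 0.0730 T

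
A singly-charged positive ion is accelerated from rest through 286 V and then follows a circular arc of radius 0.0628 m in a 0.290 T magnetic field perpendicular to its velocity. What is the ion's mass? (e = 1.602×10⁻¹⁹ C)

m ≈ 9.29×10⁻²⁶ kg

Combine |q|V = ½mv² and r = mv/(|q|B): eliminate v to get m = qB²r²/(2V).
m = (1.602×10⁻¹⁹)(0.290)²(0.0628)²/(2·286) ≈ 9.29×10⁻²⁶ kg.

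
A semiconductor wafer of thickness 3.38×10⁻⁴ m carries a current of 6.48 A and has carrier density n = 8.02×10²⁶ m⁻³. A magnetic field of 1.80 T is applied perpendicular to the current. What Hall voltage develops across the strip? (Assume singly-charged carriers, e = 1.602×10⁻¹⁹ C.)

V_H ≈ 2.69×10⁻⁴ V

V_H = IB/(n e t).
V_H = (6.48)(1.80)/((8.02×10²⁶)(1.602×10⁻¹⁹)(3.38×10⁻⁴)) ≈ 2.69×10⁻⁴ V.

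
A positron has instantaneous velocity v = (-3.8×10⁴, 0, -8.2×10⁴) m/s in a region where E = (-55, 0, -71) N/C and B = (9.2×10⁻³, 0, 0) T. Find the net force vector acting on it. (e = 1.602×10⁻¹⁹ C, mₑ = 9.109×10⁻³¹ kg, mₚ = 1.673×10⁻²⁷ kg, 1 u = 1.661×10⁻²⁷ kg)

v×B = (0, -754, 0) N/C.
E + v×B = (-55.0, -754, -71.0) N/C.
F = q(E + v×B) = (1.602×10⁻¹⁹ C)·(-55.0, -754, -71.0) = (-8.81×10⁻¹⁸, -1.21×10⁻¹⁶, -1.14×10⁻¹⁷) N.

F ≈ (-8.81×10⁻¹⁸, -1.21×10⁻¹⁶, -1.14×10⁻¹⁷) N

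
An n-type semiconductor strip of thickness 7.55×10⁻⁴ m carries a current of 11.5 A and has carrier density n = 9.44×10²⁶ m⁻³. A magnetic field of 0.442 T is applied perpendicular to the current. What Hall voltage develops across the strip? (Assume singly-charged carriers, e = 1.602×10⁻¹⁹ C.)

V_H = IB/(n e t).
V_H = (11.5)(0.442)/((9.44×10²⁶)(1.602×10⁻¹⁹)(7.55×10⁻⁴)) ≈ 4.45×10⁻⁵ V.

V_H ≈ 4.45×10⁻⁵ V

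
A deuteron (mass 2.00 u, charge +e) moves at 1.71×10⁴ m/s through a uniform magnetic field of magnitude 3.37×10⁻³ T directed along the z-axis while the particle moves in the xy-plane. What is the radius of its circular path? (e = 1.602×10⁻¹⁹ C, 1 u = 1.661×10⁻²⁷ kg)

r ≈ 0.105 m

The magnetic force provides the centripetal force: |q|vB = mv²/r.
r = mv/(|q|B) = (3.322×10⁻²⁷)(1.71×10⁴)/((1.602×10⁻¹⁹)(3.37×10⁻³)) ≈ 0.105 m.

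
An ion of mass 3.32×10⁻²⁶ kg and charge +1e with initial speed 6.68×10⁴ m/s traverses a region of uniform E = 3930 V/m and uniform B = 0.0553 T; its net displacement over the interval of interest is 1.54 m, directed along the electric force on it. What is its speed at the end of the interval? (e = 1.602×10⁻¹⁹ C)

v_f ≈ 2.51×10⁵ m/s

B does no work; ΔKE = |q|E d.
½mv_f² = ½mv₀² + |q|Ed = ½(3.32×10⁻²⁶)(6.68×10⁴)² + (1.602×10⁻¹⁹)(3930)(1.54) ≈ 7.407×10⁻¹⁷ J + 9.696×10⁻¹⁶ J ≈ 1.044×10⁻¹⁵ J.
v_f = √(2·1.044×10⁻¹⁵/3.32×10⁻²⁶) ≈ 2.51×10⁵ m/s.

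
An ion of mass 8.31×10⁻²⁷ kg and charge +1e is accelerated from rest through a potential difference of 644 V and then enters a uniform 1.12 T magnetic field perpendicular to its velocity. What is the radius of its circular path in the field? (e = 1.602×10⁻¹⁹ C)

r ≈ 7.30×10⁻³ m

Acceleration: |q|V = ½mv² ⇒ v = √(2|q|V/m) = √(2·1.602×10⁻¹⁹·644/8.31×10⁻²⁷) ≈ 1.576×10⁵ m/s.
In the field: r = mv/(|q|B) = (8.31×10⁻²⁷)(1.576×10⁵)/((1.602×10⁻¹⁹)(1.12)) ≈ 7.30×10⁻³ m.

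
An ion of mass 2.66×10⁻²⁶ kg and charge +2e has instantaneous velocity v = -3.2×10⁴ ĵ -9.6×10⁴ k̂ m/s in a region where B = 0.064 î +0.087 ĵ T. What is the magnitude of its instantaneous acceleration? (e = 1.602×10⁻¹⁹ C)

|a| ≈ 1.27×10¹¹ m/s²

v×B = (8350, -6140, 2050) N/C.
F = q v×B = (3.204×10⁻¹⁹ C)·(8350, -6140, 2050) = (2.68×10⁻¹⁵, -1.97×10⁻¹⁵, 6.56×10⁻¹⁶) N.
|a| = |F|/m = 3.386×10⁻¹⁵/2.66×10⁻²⁶ ≈ 1.27×10¹¹ m/s².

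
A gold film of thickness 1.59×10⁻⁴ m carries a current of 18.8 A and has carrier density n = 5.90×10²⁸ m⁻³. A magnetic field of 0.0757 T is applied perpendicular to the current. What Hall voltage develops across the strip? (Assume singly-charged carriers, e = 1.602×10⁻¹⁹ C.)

V_H ≈ 9.47×10⁻⁷ V

V_H = IB/(n e t).
V_H = (18.8)(0.0757)/((5.90×10²⁸)(1.602×10⁻¹⁹)(1.59×10⁻⁴)) ≈ 9.47×10⁻⁷ V.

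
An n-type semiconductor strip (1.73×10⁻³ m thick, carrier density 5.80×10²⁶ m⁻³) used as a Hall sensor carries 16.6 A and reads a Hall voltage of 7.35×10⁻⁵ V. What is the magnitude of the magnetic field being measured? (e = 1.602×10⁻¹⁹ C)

B ≈ 0.712 T

From V_H = IB/(n e t), B = V_H n e t / I.
B = (7.35×10⁻⁵)(5.80×10²⁶)(1.602×10⁻¹⁹)(1.73×10⁻³)/16.6 ≈ 0.712 T.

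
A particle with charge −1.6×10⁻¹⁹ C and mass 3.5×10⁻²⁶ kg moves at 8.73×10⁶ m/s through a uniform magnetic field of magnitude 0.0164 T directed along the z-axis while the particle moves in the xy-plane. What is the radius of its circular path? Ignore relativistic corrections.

The magnetic force provides the centripetal force: |q|vB = mv²/r.
r = mv/(|q|B) = (3.5×10⁻²⁶)(8.73×10⁶)/((1.6×10⁻¹⁹)(0.0164)) ≈ 116 m.

r ≈ 116 m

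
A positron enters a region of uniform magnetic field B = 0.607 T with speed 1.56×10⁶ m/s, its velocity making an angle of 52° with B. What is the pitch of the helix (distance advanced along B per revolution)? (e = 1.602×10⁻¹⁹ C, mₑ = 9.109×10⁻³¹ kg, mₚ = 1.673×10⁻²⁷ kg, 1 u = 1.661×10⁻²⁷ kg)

v∥ = v cosθ = 1.56×10⁶·cos52° ≈ 9.604×10⁵ m/s.
T = 2πm/(|q|B) = 2π(9.109×10⁻³¹)/((1.602×10⁻¹⁹)(0.607)) ≈ 5.886×10⁻¹¹ s.
pitch = v∥ T = (9.604×10⁵)(5.886×10⁻¹¹) ≈ 5.65×10⁻⁵ m.

p ≈ 5.65×10⁻⁵ m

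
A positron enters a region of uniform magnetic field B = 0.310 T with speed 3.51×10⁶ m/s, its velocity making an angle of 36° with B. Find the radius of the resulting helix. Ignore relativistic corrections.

v⊥ = v sinθ = 3.51×10⁶·sin36° ≈ 2.063×10⁶ m/s.
r = m v⊥/(|q|B) = (9.109×10⁻³¹)(2.063×10⁶)/((1.602×10⁻¹⁹)(0.310)) ≈ 3.78×10⁻⁵ m.

r ≈ 3.78×10⁻⁵ m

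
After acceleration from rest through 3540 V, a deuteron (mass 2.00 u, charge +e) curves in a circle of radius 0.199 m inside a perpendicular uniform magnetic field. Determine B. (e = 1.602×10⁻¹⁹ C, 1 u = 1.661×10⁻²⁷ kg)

v = √(2|q|V/m) = √(2·1.602×10⁻¹⁹·3540/3.322×10⁻²⁷) ≈ 5.843×10⁵ m/s.
B = mv/(|q|r) = (3.322×10⁻²⁷)(5.843×10⁵)/((1.602×10⁻¹⁹)(0.199)) ≈ 0.0609 T.

B ≈ 0.0609 T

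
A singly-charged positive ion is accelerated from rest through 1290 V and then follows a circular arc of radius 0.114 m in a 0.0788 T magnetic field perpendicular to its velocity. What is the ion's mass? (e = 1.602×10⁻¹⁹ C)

Combine |q|V = ½mv² and r = mv/(|q|B): eliminate v to get m = qB²r²/(2V).
m = (1.602×10⁻¹⁹)(0.0788)²(0.114)²/(2·1290) ≈ 5.01×10⁻²⁷ kg.

m ≈ 5.01×10⁻²⁷ kg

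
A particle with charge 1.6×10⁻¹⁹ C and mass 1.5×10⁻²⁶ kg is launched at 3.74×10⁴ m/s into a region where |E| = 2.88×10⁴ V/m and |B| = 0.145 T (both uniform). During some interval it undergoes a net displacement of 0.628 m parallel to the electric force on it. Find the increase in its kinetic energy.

ΔKE ≈ 2.89×10⁻¹⁵ J

The magnetic force is always ⟂ v and does no work; only the electric force changes KE.
ΔKE = F_E · d = |q|E d = (1.6×10⁻¹⁹)(2.88×10⁴)(0.628) ≈ 2.89×10⁻¹⁵ J.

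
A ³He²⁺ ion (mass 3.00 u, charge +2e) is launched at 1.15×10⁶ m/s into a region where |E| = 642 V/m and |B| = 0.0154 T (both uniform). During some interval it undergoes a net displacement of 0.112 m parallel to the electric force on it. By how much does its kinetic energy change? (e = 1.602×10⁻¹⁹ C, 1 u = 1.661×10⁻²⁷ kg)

The magnetic force is always ⟂ v and does no work; only the electric force changes KE.
ΔKE = F_E · d = |q|E d = (3.204×10⁻¹⁹)(642)(0.112) ≈ 2.30×10⁻¹⁷ J.

ΔKE ≈ 2.30×10⁻¹⁷ J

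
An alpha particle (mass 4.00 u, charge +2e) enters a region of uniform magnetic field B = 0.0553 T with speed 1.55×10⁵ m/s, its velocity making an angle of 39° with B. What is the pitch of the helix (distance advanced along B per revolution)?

v∥ = v cosθ = 1.55×10⁵·cos39° ≈ 1.205×10⁵ m/s.
T = 2πm/(|q|B) = 2π(6.644×10⁻²⁷)/((3.204×10⁻¹⁹)(0.0553)) ≈ 2.356×10⁻⁶ s.
pitch = v∥ T = (1.205×10⁵)(2.356×10⁻⁶) ≈ 0.284 m.

p ≈ 0.284 m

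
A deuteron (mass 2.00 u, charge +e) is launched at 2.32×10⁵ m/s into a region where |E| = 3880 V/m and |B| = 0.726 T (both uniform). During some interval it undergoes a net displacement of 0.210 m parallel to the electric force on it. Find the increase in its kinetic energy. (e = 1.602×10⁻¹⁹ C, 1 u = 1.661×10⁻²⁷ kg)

The magnetic force is always ⟂ v and does no work; only the electric force changes KE.
ΔKE = F_E · d = |q|E d = (1.602×10⁻¹⁹)(3880)(0.210) ≈ 1.31×10⁻¹⁶ J.

ΔKE ≈ 1.31×10⁻¹⁶ J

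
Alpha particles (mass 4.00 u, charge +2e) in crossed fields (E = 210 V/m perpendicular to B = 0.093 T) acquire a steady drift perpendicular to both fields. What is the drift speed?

The steady drift has the magnetic force balancing the electric force, so v_d = E/B.
v_d = 210/0.093 = 2300 m/s.

v_d ≈ 2300 m/s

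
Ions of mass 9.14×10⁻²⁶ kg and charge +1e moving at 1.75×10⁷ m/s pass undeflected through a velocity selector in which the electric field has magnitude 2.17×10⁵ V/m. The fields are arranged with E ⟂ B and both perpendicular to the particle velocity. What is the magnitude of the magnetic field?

Balance of forces in the selector: qE = qvB ⇒ B = E/v.
B = 2.17×10⁵/1.75×10⁷ = 0.0124 T.

B = 0.0124 T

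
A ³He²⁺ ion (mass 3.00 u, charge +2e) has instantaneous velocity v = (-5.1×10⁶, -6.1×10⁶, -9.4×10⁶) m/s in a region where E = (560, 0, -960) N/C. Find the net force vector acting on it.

Only an electric field acts, so F = qE = (3.204×10⁻¹⁹ C)·(560, 0, -960) = (1.79×10⁻¹⁶, 0, -3.08×10⁻¹⁶) N.

F ≈ (1.79×10⁻¹⁶, 0, -3.08×10⁻¹⁶) N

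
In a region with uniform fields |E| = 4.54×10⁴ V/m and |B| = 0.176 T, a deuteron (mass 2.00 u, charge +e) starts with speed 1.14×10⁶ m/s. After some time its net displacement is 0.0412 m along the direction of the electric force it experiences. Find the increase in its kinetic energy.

ΔKE ≈ 3.00×10⁻¹⁶ J

The magnetic force is always ⟂ v and does no work; only the electric force changes KE.
ΔKE = F_E · d = |q|E d = (1.602×10⁻¹⁹)(4.54×10⁴)(0.0412) ≈ 3.00×10⁻¹⁶ J.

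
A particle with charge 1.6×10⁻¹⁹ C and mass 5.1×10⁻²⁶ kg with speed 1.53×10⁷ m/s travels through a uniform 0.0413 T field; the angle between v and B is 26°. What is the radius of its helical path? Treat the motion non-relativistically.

v⊥ = v sinθ = 1.53×10⁷·sin26° ≈ 6.707×10⁶ m/s.
r = m v⊥/(|q|B) = (5.1×10⁻²⁶)(6.707×10⁶)/((1.6×10⁻¹⁹)(0.0413)) ≈ 51.8 m.

r ≈ 51.8 m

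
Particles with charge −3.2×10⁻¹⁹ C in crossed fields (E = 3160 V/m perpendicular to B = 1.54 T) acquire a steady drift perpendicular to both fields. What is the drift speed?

The E×B drift speed is v_d = E/B.
v_d = 3160/1.54 = 2050 m/s.

v_d ≈ 2050 m/s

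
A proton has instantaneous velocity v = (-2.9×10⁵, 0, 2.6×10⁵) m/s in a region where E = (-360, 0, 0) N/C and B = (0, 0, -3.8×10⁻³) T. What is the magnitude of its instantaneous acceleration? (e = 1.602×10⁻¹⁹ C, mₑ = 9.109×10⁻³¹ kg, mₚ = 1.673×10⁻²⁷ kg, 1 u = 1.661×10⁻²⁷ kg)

|a| ≈ 1.11×10¹¹ m/s²

v×B = (0, -1100, 0) N/C.
E + v×B = (-360, -1100, 0) N/C.
F = q(E + v×B) = (1.602×10⁻¹⁹ C)·(-360, -1100, 0) = (-5.77×10⁻¹⁷, -1.77×10⁻¹⁶, 0) N.
|a| = |F|/m = 1.857×10⁻¹⁶/1.673×10⁻²⁷ ≈ 1.11×10¹¹ m/s².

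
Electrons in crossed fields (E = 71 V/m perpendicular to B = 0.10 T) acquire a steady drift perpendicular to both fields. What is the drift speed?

v_d ≈ 710 m/s

In crossed fields the guiding centre drifts at v_d = |E×B|/B² = E/B, independent of charge and mass.
v_d = 71/0.10 = 710 m/s.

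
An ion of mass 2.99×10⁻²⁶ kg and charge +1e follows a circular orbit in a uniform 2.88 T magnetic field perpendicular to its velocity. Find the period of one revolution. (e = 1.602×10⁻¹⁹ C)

T ≈ 4.07×10⁻⁷ s

The cyclotron period depends only on m, q, B: T = 2πm/(|q|B).
T = 2π(2.99×10⁻²⁶)/((1.602×10⁻¹⁹)(2.88)) ≈ 4.07×10⁻⁷ s.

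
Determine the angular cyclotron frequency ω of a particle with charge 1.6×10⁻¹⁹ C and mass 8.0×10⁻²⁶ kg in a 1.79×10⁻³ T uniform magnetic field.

ω = |q|B/m.
ω = (1.6×10⁻¹⁹)(1.79×10⁻³)/8.0×10⁻²⁶ ≈ 3580 rad/s.

ω ≈ 3580 rad/s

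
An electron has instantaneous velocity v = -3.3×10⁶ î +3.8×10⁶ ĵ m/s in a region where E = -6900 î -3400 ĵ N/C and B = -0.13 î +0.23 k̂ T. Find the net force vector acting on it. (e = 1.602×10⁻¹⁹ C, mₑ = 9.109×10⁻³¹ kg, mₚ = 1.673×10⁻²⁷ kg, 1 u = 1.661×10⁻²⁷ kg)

F ≈ (-1.39×10⁻¹³, -1.21×10⁻¹³, -7.91×10⁻¹⁴) N

v×B = (8.74×10⁵, 7.59×10⁵, 4.94×10⁵) N/C.
E + v×B = (8.67×10⁵, 7.56×10⁵, 4.94×10⁵) N/C.
F = q(E + v×B) = (−1.602×10⁻¹⁹ C)·(8.67×10⁵, 7.56×10⁵, 4.94×10⁵) = (-1.39×10⁻¹³, -1.21×10⁻¹³, -7.91×10⁻¹⁴) N.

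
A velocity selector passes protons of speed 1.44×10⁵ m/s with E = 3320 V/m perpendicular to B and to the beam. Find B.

B = 0.0231 T

Balance of forces in the selector: qE = qvB ⇒ B = E/v.
B = 3320/1.44×10⁵ = 0.0231 T.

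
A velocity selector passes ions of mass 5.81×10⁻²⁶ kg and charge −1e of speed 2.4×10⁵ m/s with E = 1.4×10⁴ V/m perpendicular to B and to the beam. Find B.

B = 0.058 T

Balance of forces in the selector: qE = qvB ⇒ B = E/v.
B = 1.4×10⁴/2.4×10⁵ = 0.058 T.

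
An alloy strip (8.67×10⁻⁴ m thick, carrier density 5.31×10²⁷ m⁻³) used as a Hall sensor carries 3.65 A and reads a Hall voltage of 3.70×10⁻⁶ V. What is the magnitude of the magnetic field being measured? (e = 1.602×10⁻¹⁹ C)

From V_H = IB/(n e t), B = V_H n e t / I.
B = (3.70×10⁻⁶)(5.31×10²⁷)(1.602×10⁻¹⁹)(8.67×10⁻⁴)/3.65 ≈ 0.748 T.

B ≈ 0.748 T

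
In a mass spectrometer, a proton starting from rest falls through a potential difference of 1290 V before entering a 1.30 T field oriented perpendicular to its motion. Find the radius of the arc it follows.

r ≈ 3.99×10⁻³ m

Acceleration: |q|V = ½mv² ⇒ v = √(2|q|V/m) = √(2·1.602×10⁻¹⁹·1290/1.673×10⁻²⁷) ≈ 4.970×10⁵ m/s.
In the field: r = mv/(|q|B) = (1.673×10⁻²⁷)(4.970×10⁵)/((1.602×10⁻¹⁹)(1.30)) ≈ 3.99×10⁻³ m.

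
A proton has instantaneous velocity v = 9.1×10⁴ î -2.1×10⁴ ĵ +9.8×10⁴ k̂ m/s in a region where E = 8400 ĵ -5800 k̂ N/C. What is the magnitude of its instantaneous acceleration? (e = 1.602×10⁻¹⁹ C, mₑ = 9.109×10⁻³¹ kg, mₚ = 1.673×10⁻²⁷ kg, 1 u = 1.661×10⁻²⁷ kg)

|a| ≈ 9.77×10¹¹ m/s²

Only an electric field acts, so F = qE = (1.602×10⁻¹⁹ C)·(0, 8400, -5800) = (0, 1.35×10⁻¹⁵, -9.29×10⁻¹⁶) N.
|a| = |F|/m = 1.635×10⁻¹⁵/1.673×10⁻²⁷ ≈ 9.77×10¹¹ m/s².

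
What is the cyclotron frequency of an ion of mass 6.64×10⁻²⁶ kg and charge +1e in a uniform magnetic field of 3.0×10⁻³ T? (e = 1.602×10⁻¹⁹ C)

f ≈ 1200 Hz

f = |q|B/(2πm).
f = (1.602×10⁻¹⁹)(3.0×10⁻³)/(2π·6.64×10⁻²⁶) ≈ 1200 Hz.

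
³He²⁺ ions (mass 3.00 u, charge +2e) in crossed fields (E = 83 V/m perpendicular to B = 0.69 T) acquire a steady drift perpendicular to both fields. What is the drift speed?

v_d ≈ 120 m/s

In crossed fields the guiding centre drifts at v_d = |E×B|/B² = E/B, independent of charge and mass.
v_d = 83/0.69 = 120 m/s.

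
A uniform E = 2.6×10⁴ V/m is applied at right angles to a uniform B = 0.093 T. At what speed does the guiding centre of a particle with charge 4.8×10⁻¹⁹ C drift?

In crossed fields the guiding centre drifts at v_d = |E×B|/B² = E/B, independent of charge and mass.
v_d = 2.6×10⁴/0.093 = 2.8×10⁵ m/s.

v_d ≈ 2.8×10⁵ m/s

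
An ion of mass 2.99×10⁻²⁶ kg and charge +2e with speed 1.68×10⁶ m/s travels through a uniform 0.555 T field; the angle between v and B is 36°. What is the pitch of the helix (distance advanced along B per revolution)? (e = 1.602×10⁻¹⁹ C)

p ≈ 1.44 m

v∥ = v cosθ = 1.68×10⁶·cos36° ≈ 1.359×10⁶ m/s.
T = 2πm/(|q|B) = 2π(2.99×10⁻²⁶)/((3.204×10⁻¹⁹)(0.555)) ≈ 1.056×10⁻⁶ s.
pitch = v∥ T = (1.359×10⁶)(1.056×10⁻⁶) ≈ 1.44 m.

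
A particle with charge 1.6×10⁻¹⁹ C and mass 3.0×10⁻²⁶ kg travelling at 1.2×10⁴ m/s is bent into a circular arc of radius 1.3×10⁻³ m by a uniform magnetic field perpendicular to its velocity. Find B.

From |q|vB = mv²/r, B = mv/(|q|r).
B = (3.0×10⁻²⁶)(1.2×10⁴)/((1.6×10⁻¹⁹)(1.3×10⁻³)) ≈ 1.7 T.

B ≈ 1.7 T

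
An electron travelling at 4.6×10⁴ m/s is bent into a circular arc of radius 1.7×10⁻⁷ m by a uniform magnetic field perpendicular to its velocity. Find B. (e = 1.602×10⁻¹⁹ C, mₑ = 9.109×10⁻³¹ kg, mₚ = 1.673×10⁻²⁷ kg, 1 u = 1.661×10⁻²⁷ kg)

From |q|vB = mv²/r, B = mv/(|q|r).
B = (9.109×10⁻³¹)(4.6×10⁴)/((1.602×10⁻¹⁹)(1.7×10⁻⁷)) ≈ 1.5 T.

B ≈ 1.5 T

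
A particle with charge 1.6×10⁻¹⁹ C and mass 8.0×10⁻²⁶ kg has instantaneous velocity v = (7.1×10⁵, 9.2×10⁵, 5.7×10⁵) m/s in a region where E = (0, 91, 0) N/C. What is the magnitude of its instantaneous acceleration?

|a| ≈ 1.82×10⁸ m/s²

Only an electric field acts, so F = qE = (1.6×10⁻¹⁹ C)·(0, 91.0, 0) = (0, 1.46×10⁻¹⁷, 0) N.
|a| = |F|/m = 1.456×10⁻¹⁷/8.0×10⁻²⁶ ≈ 1.82×10⁸ m/s².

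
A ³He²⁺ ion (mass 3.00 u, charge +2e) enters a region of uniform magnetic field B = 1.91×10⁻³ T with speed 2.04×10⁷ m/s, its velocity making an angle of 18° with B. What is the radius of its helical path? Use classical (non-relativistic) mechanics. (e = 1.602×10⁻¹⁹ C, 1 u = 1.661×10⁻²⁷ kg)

v⊥ = v sinθ = 2.04×10⁷·sin18° ≈ 6.304×10⁶ m/s.
r = m v⊥/(|q|B) = (4.983×10⁻²⁷)(6.304×10⁶)/((3.204×10⁻¹⁹)(1.91×10⁻³)) ≈ 51.3 m.

r ≈ 51.3 m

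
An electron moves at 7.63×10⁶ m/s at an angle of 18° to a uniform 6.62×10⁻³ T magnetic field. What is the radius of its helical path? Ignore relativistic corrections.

r ≈ 2.03×10⁻³ m

v⊥ = v sinθ = 7.63×10⁶·sin18° ≈ 2.358×10⁶ m/s.
r = m v⊥/(|q|B) = (9.109×10⁻³¹)(2.358×10⁶)/((1.602×10⁻¹⁹)(6.62×10⁻³)) ≈ 2.03×10⁻³ m.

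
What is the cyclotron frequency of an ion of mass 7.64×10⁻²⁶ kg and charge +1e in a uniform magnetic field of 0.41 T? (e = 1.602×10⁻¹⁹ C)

f = |q|B/(2πm).
f = (1.602×10⁻¹⁹)(0.41)/(2π·7.64×10⁻²⁶) ≈ 1.4×10⁵ Hz.

f ≈ 1.4×10⁵ Hz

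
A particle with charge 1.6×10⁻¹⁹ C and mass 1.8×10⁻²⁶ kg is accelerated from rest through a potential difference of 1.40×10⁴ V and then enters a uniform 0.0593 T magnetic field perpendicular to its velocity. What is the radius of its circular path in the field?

Acceleration: |q|V = ½mv² ⇒ v = √(2|q|V/m) = √(2·1.6×10⁻¹⁹·1.40×10⁴/1.8×10⁻²⁶) ≈ 4.989×10⁵ m/s.
In the field: r = mv/(|q|B) = (1.8×10⁻²⁶)(4.989×10⁵)/((1.6×10⁻¹⁹)(0.0593)) ≈ 0.946 m.

r ≈ 0.946 m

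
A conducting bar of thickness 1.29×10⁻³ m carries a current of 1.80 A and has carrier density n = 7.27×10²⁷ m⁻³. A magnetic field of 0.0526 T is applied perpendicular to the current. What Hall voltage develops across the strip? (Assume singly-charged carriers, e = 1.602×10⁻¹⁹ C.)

V_H ≈ 6.30×10⁻⁸ V

V_H = IB/(n e t).
V_H = (1.80)(0.0526)/((7.27×10²⁷)(1.602×10⁻¹⁹)(1.29×10⁻³)) ≈ 6.30×10⁻⁸ V.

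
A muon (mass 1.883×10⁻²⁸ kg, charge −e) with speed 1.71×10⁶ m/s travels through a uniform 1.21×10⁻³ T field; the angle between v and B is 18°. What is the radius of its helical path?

r ≈ 0.513 m

v⊥ = v sinθ = 1.71×10⁶·sin18° ≈ 5.284×10⁵ m/s.
r = m v⊥/(|q|B) = (1.883×10⁻²⁸)(5.284×10⁵)/((1.602×10⁻¹⁹)(1.21×10⁻³)) ≈ 0.513 m.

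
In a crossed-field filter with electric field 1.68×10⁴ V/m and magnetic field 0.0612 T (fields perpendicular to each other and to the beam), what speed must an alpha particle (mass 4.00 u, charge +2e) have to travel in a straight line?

v = 2.75×10⁵ m/s

For undeflected motion the electric and magnetic forces balance: qE = qvB.
v = E/B = 1.68×10⁴/0.0612 = 2.75×10⁵ m/s.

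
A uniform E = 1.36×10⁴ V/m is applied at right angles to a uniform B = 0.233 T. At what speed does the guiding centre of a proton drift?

The steady drift has the magnetic force balancing the electric force, so v_d = E/B.
v_d = 1.36×10⁴/0.233 = 5.84×10⁴ m/s.

v_d ≈ 5.84×10⁴ m/s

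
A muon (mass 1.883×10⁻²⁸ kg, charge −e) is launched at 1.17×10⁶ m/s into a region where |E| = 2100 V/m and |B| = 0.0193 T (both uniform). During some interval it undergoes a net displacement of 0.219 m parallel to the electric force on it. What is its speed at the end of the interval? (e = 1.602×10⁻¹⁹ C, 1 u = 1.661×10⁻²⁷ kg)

B does no work; ΔKE = |q|E d.
½mv_f² = ½mv₀² + |q|Ed = ½(1.883×10⁻²⁸)(1.17×10⁶)² + (1.602×10⁻¹⁹)(2100)(0.219) ≈ 1.289×10⁻¹⁶ J + 7.368×10⁻¹⁷ J ≈ 2.026×10⁻¹⁶ J.
v_f = √(2·2.026×10⁻¹⁶/1.883×10⁻²⁸) ≈ 1.47×10⁶ m/s.

v_f ≈ 1.47×10⁶ m/s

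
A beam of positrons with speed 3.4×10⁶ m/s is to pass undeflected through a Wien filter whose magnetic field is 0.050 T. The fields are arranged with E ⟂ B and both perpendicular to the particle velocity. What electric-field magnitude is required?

For straight-line motion qE = qvB, so E = vB.
E = 3.4×10⁶ × 0.050 = 1.7×10⁵ V/m.

E = 1.7×10⁵ V/m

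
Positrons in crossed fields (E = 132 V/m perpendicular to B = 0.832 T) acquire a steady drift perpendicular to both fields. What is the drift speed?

v_d ≈ 159 m/s

In crossed fields the guiding centre drifts at v_d = |E×B|/B² = E/B, independent of charge and mass.
v_d = 132/0.832 = 159 m/s.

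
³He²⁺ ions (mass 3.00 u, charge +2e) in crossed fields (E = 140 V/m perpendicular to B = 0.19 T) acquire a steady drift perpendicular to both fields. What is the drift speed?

v_d ≈ 740 m/s

The steady drift has the magnetic force balancing the electric force, so v_d = E/B.
v_d = 140/0.19 = 740 m/s.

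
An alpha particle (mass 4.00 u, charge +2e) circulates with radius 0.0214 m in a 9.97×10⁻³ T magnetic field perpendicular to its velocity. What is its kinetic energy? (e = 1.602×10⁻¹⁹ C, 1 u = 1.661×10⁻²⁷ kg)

v = |q|Br/m, then KE = ½mv² = (qBr)²/(2m).
v = (3.204×10⁻¹⁹)(9.97×10⁻³)(0.0214)/6.644×10⁻²⁷ ≈ 1.029×10⁴ m/s.
KE = ½(6.644×10⁻²⁷)(1.029×10⁴)² ≈ 3.52×10⁻¹⁹ J = 2.20 eV.

KE ≈ 2.20 eV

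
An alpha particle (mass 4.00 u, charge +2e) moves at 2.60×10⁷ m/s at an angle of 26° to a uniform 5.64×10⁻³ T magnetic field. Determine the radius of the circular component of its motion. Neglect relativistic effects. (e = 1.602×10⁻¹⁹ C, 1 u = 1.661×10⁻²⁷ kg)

v⊥ = v sinθ = 2.60×10⁷·sin26° ≈ 1.140×10⁷ m/s.
r = m v⊥/(|q|B) = (6.644×10⁻²⁷)(1.140×10⁷)/((3.204×10⁻¹⁹)(5.64×10⁻³)) ≈ 41.9 m.

r ≈ 41.9 m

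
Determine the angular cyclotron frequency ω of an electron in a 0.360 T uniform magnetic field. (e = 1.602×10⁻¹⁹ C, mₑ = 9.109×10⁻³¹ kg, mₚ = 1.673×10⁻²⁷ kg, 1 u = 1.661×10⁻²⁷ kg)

ω ≈ 6.33×10¹⁰ rad/s

ω = |q|B/m.
ω = (1.602×10⁻¹⁹)(0.360)/9.109×10⁻³¹ ≈ 6.33×10¹⁰ rad/s.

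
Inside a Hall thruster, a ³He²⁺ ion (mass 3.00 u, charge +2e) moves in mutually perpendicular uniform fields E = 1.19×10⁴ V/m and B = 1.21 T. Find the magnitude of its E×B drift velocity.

In crossed fields the guiding centre drifts at v_d = |E×B|/B² = E/B, independent of charge and mass.
v_d = 1.19×10⁴/1.21 = 9830 m/s.

v_d ≈ 9830 m/s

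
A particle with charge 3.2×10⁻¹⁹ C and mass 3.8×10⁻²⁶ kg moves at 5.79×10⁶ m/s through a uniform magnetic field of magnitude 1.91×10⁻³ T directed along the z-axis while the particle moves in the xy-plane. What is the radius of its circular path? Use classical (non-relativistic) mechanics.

r ≈ 360 m

The magnetic force provides the centripetal force: |q|vB = mv²/r.
r = mv/(|q|B) = (3.8×10⁻²⁶)(5.79×10⁶)/((3.2×10⁻¹⁹)(1.91×10⁻³)) ≈ 360 m.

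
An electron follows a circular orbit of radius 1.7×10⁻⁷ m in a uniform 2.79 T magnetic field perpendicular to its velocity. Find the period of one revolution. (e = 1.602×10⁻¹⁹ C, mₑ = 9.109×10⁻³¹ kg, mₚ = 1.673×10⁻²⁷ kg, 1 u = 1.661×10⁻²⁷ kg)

The cyclotron period depends only on m, q, B: T = 2πm/(|q|B).
T = 2π(9.109×10⁻³¹)/((1.602×10⁻¹⁹)(2.79)) ≈ 1.28×10⁻¹¹ s.

T ≈ 1.28×10⁻¹¹ s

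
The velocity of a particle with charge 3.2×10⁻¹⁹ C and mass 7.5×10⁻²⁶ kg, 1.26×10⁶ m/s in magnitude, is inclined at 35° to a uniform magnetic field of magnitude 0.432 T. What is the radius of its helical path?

r ≈ 0.392 m

v⊥ = v sinθ = 1.26×10⁶·sin35° ≈ 7.227×10⁵ m/s.
r = m v⊥/(|q|B) = (7.5×10⁻²⁶)(7.227×10⁵)/((3.2×10⁻¹⁹)(0.432)) ≈ 0.392 m.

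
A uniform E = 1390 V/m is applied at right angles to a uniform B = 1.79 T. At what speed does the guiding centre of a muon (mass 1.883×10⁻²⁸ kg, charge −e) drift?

v_d ≈ 777 m/s

In crossed fields the guiding centre drifts at v_d = |E×B|/B² = E/B, independent of charge and mass.
v_d = 1390/1.79 = 777 m/s.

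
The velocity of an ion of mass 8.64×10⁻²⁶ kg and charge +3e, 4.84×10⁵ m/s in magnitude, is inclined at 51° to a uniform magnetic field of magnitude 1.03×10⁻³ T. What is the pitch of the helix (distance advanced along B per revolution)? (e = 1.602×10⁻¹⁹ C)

p ≈ 334 m

v∥ = v cosθ = 4.84×10⁵·cos51° ≈ 3.046×10⁵ m/s.
T = 2πm/(|q|B) = 2π(8.64×10⁻²⁶)/((4.806×10⁻¹⁹)(1.03×10⁻³)) ≈ 1.097×10⁻³ s.
pitch = v∥ T = (3.046×10⁵)(1.097×10⁻³) ≈ 334 m.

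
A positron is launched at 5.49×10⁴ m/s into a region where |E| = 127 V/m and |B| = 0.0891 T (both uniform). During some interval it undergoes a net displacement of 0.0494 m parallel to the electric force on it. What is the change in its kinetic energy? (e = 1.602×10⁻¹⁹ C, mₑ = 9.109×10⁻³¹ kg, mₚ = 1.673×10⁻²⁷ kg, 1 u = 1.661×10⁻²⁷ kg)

The magnetic force is always ⟂ v and does no work; only the electric force changes KE.
ΔKE = F_E · d = |q|E d = (1.602×10⁻¹⁹)(127)(0.0494) ≈ 1.01×10⁻¹⁸ J.

ΔKE ≈ 1.01×10⁻¹⁸ J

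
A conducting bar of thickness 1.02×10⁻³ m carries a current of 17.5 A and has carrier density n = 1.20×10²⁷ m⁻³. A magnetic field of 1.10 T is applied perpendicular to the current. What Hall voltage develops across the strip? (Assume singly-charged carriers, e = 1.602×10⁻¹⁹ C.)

V_H = IB/(n e t).
V_H = (17.5)(1.10)/((1.20×10²⁷)(1.602×10⁻¹⁹)(1.02×10⁻³)) ≈ 9.82×10⁻⁵ V.

V_H ≈ 9.82×10⁻⁵ V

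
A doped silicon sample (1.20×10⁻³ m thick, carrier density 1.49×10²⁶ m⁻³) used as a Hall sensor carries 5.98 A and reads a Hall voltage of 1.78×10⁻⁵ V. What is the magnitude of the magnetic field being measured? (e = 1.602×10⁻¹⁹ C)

From V_H = IB/(n e t), B = V_H n e t / I.
B = (1.78×10⁻⁵)(1.49×10²⁶)(1.602×10⁻¹⁹)(1.20×10⁻³)/5.98 ≈ 0.0853 T.

B ≈ 0.0853 T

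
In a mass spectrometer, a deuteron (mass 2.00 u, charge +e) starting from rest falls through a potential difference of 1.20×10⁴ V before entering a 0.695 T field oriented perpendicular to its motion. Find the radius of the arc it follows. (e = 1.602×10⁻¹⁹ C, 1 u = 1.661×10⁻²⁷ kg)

r ≈ 0.0321 m

Acceleration: |q|V = ½mv² ⇒ v = √(2|q|V/m) = √(2·1.602×10⁻¹⁹·1.20×10⁴/3.322×10⁻²⁷) ≈ 1.076×10⁶ m/s.
In the field: r = mv/(|q|B) = (3.322×10⁻²⁷)(1.076×10⁶)/((1.602×10⁻¹⁹)(0.695)) ≈ 0.0321 m.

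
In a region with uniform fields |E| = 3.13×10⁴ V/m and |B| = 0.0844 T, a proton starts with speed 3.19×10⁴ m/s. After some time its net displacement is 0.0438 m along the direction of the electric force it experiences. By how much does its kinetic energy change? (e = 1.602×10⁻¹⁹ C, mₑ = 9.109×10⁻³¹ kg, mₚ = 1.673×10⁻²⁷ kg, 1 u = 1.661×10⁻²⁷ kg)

The magnetic force is always ⟂ v and does no work; only the electric force changes KE.
ΔKE = F_E · d = |q|E d = (1.602×10⁻¹⁹)(3.13×10⁴)(0.0438) ≈ 2.20×10⁻¹⁶ J.

ΔKE ≈ 2.20×10⁻¹⁶ J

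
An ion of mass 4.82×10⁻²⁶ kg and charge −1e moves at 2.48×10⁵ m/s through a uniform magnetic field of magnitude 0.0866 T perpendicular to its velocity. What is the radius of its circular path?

The magnetic force provides the centripetal force: |q|vB = mv²/r.
r = mv/(|q|B) = (4.82×10⁻²⁶)(2.48×10⁵)/((1.602×10⁻¹⁹)(0.0866)) ≈ 0.862 m.

r ≈ 0.862 m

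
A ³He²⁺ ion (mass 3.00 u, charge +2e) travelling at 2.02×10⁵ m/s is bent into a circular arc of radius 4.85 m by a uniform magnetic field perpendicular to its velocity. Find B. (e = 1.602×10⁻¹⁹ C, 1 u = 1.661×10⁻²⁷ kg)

From |q|vB = mv²/r, B = mv/(|q|r).
B = (4.983×10⁻²⁷)(2.02×10⁵)/((3.204×10⁻¹⁹)(4.85)) ≈ 6.48×10⁻⁴ T.

B ≈ 6.48×10⁻⁴ T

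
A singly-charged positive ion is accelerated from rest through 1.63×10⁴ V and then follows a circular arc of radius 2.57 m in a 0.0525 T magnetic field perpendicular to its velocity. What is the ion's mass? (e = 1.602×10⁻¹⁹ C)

m ≈ 8.95×10⁻²⁶ kg

Combine |q|V = ½mv² and r = mv/(|q|B): eliminate v to get m = qB²r²/(2V).
m = (1.602×10⁻¹⁹)(0.0525)²(2.57)²/(2·1.63×10⁴) ≈ 8.95×10⁻²⁶ kg.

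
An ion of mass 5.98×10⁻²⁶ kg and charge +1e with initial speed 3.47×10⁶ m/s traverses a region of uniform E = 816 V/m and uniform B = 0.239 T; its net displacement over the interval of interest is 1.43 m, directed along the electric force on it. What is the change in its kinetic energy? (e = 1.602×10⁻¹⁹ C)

ΔKE ≈ 1.87×10⁻¹⁶ J

The magnetic force is always ⟂ v and does no work; only the electric force changes KE.
ΔKE = F_E · d = |q|E d = (1.602×10⁻¹⁹)(816)(1.43) ≈ 1.87×10⁻¹⁶ J.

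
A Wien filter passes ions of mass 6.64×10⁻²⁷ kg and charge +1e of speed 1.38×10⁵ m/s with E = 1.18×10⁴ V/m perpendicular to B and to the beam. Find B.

Balance of forces in the selector: qE = qvB ⇒ B = E/v.
B = 1.18×10⁴/1.38×10⁵ = 0.0855 T.

B = 0.0855 T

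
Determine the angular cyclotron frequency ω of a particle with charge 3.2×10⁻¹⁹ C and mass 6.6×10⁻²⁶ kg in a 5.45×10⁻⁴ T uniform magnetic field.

ω ≈ 2640 rad/s

ω = |q|B/m.
ω = (3.2×10⁻¹⁹)(5.45×10⁻⁴)/6.6×10⁻²⁶ ≈ 2640 rad/s.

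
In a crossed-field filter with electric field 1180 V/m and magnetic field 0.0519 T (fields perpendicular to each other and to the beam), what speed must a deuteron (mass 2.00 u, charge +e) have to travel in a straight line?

For undeflected motion the electric and magnetic forces balance: qE = qvB.
v = E/B = 1180/0.0519 = 2.27×10⁴ m/s.

v = 2.27×10⁴ m/s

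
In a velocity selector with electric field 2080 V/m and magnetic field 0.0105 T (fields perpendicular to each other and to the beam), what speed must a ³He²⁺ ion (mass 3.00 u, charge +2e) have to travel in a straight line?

For undeflected motion the electric and magnetic forces balance: qE = qvB.
v = E/B = 2080/0.0105 = 1.98×10⁵ m/s.

v = 1.98×10⁵ m/s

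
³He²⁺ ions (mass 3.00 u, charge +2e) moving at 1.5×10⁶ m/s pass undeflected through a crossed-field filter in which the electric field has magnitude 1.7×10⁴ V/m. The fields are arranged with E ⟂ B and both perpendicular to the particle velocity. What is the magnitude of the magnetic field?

Balance of forces in the selector: qE = qvB ⇒ B = E/v.
B = 1.7×10⁴/1.5×10⁶ = 0.011 T.

B = 0.011 T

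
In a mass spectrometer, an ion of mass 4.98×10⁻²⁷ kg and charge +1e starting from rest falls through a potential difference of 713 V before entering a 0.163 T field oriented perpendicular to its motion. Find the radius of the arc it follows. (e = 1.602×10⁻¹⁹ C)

Acceleration: |q|V = ½mv² ⇒ v = √(2|q|V/m) = √(2·1.602×10⁻¹⁹·713/4.98×10⁻²⁷) ≈ 2.142×10⁵ m/s.
In the field: r = mv/(|q|B) = (4.98×10⁻²⁷)(2.142×10⁵)/((1.602×10⁻¹⁹)(0.163)) ≈ 0.0408 m.

r ≈ 0.0408 m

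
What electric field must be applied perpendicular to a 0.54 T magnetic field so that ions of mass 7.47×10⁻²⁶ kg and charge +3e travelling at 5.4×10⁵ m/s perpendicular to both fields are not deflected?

For straight-line motion qE = qvB, so E = vB.
E = 5.4×10⁵ × 0.54 = 2.9×10⁵ V/m.

E = 2.9×10⁵ V/m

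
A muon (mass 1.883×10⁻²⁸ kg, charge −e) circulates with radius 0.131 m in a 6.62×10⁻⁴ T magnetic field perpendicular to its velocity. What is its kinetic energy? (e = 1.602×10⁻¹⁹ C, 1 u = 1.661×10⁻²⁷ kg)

KE ≈ 3.20 eV

v = |q|Br/m, then KE = ½mv² = (qBr)²/(2m).
v = (1.602×10⁻¹⁹)(6.62×10⁻⁴)(0.131)/1.883×10⁻²⁸ ≈ 7.378×10⁴ m/s.
KE = ½(1.883×10⁻²⁸)(7.378×10⁴)² ≈ 5.13×10⁻¹⁹ J = 3.20 eV.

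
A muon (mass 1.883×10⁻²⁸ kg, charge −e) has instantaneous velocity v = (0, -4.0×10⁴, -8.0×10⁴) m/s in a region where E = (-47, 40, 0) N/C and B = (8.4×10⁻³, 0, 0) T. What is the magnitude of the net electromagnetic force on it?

|F| ≈ 1.15×10⁻¹⁶ N

v×B = (0, -672, 336) N/C.
E + v×B = (-47.0, -632, 336) N/C.
F = q(E + v×B) = (−1.602×10⁻¹⁹ C)·(-47.0, -632, 336) = (7.53×10⁻¹⁸, 1.01×10⁻¹⁶, -5.38×10⁻¹⁷) N.
|F| = 1.15×10⁻¹⁶ N.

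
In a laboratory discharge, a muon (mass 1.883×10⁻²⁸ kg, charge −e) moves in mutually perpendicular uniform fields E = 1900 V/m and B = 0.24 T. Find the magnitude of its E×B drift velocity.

v_d ≈ 7900 m/s

The E×B drift speed is v_d = E/B.
v_d = 1900/0.24 = 7900 m/s.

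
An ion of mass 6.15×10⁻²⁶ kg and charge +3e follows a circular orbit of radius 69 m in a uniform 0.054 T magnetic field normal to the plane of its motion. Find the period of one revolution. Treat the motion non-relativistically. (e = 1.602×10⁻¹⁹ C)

The cyclotron period depends only on m, q, B: T = 2πm/(|q|B).
T = 2π(6.15×10⁻²⁶)/((4.806×10⁻¹⁹)(0.054)) ≈ 1.5×10⁻⁵ s.

T ≈ 1.5×10⁻⁵ s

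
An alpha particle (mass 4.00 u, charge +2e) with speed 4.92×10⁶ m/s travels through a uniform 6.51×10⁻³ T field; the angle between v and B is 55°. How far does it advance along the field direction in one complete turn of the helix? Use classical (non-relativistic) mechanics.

v∥ = v cosθ = 4.92×10⁶·cos55° ≈ 2.822×10⁶ m/s.
T = 2πm/(|q|B) = 2π(6.644×10⁻²⁷)/((3.204×10⁻¹⁹)(6.51×10⁻³)) ≈ 2.001×10⁻⁵ s.
pitch = v∥ T = (2.822×10⁶)(2.001×10⁻⁵) ≈ 56.5 m.

p ≈ 56.5 m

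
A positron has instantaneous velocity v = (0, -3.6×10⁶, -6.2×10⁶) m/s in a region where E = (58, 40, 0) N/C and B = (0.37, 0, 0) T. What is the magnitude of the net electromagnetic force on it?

v×B = (0, -2.29×10⁶, 1.33×10⁶) N/C.
E + v×B = (58.0, -2.29×10⁶, 1.33×10⁶) N/C.
F = q(E + v×B) = (1.602×10⁻¹⁹ C)·(58.0, -2.29×10⁶, 1.33×10⁶) = (9.29×10⁻¹⁸, -3.67×10⁻¹³, 2.13×10⁻¹³) N.
|F| = 4.25×10⁻¹³ N.

|F| ≈ 4.25×10⁻¹³ N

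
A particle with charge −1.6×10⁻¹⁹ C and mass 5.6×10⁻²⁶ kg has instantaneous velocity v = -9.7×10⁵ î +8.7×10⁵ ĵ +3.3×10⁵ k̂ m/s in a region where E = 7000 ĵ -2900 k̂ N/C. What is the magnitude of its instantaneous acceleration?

|a| ≈ 2.16×10¹⁰ m/s²

Only an electric field acts, so F = qE = (−1.6×10⁻¹⁹ C)·(0, 7000, -2900) = (0, -1.12×10⁻¹⁵, 4.64×10⁻¹⁶) N.
|a| = |F|/m = 1.212×10⁻¹⁵/5.6×10⁻²⁶ ≈ 2.16×10¹⁰ m/s².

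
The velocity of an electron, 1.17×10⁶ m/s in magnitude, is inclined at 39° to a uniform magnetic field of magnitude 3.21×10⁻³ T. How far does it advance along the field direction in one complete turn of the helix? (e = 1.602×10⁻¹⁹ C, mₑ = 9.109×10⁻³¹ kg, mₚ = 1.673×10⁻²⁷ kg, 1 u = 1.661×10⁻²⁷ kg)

v∥ = v cosθ = 1.17×10⁶·cos39° ≈ 9.093×10⁵ m/s.
T = 2πm/(|q|B) = 2π(9.109×10⁻³¹)/((1.602×10⁻¹⁹)(3.21×10⁻³)) ≈ 1.113×10⁻⁸ s.
pitch = v∥ T = (9.093×10⁵)(1.113×10⁻⁸) ≈ 0.0101 m.

p ≈ 0.0101 m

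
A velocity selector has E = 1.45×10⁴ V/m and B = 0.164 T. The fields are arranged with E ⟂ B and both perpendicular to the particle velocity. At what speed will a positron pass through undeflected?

v = 8.84×10⁴ m/s

For undeflected motion the electric and magnetic forces balance: qE = qvB.
v = E/B = 1.45×10⁴/0.164 = 8.84×10⁴ m/s.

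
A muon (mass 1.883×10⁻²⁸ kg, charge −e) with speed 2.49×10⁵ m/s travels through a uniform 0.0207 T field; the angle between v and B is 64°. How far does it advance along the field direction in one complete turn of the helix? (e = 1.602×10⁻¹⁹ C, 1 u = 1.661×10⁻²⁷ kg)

p ≈ 0.0389 m

v∥ = v cosθ = 2.49×10⁵·cos64° ≈ 1.092×10⁵ m/s.
T = 2πm/(|q|B) = 2π(1.883×10⁻²⁸)/((1.602×10⁻¹⁹)(0.0207)) ≈ 3.568×10⁻⁷ s.
pitch = v∥ T = (1.092×10⁵)(3.568×10⁻⁷) ≈ 0.0389 m.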